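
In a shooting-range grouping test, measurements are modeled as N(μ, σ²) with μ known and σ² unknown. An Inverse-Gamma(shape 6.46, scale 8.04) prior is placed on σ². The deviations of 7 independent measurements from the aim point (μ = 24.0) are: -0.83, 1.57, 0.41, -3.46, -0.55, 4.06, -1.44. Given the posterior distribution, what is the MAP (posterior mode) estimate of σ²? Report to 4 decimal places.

With known mean μ and an Inverse-Gamma(α, β) prior on σ², the Normal likelihood is conjugate: posterior is Inv-Gamma(α + n/2, β + Σ(xᵢ−μ)²/2).
Σ(xᵢ−μ)² = (-0.83)² + (1.57)² + (0.41)² + (-3.46)² + (-0.55)² + (4.06)² + (-1.44)² = 34.1532.
Posterior: Inv-Gamma(6.46 + 7/2, 8.04 + 34.1532/2) = Inv-Gamma(9.96, 25.11660).
Mode = β/(α+1) = 25.11660/10.96 = 2.2917.

2.2917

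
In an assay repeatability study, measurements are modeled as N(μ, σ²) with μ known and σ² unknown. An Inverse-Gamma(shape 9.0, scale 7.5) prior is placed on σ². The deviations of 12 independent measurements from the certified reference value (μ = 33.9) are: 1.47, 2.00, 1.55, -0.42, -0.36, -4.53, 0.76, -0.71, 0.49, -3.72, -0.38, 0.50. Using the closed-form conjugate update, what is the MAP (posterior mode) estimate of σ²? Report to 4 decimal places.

With known mean μ and an Inverse-Gamma(α, β) prior on σ², the Normal likelihood is conjugate: posterior is Inv-Gamma(α + n/2, β + Σ(xᵢ−μ)²/2).
Σ(xᵢ−μ)² = (1.47)² + (2.00)² + (1.55)² + (-0.42)² + (-0.36)² + (-4.53)² + (0.76)² + (-0.71)² + (0.49)² + (-3.72)² + (-0.38)² + (0.50)² = 44.9449.
Posterior: Inv-Gamma(9.0 + 12/2, 7.5 + 44.9449/2) = Inv-Gamma(15.00, 29.97245).
Mode = β/(α+1) = 29.97245/16.00 = 1.8733.

1.8733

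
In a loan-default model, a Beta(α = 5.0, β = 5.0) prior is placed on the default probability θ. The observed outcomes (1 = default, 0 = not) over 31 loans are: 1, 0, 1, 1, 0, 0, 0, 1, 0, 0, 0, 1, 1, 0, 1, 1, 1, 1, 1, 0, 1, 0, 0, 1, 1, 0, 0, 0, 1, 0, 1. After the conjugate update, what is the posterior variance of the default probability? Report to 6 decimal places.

The Beta prior is conjugate to a Binomial/Bernoulli likelihood; the update adds successes to α and failures to β.
Posterior: Beta(α+k, β+n−k) = Beta(5.0+16, 5.0+15) = Beta(21.0, 20.0).
Var = αβ/((α+β)²(α+β+1)) = 21.0·20.0/(41.0²·42.0) = 0.005949.

0.005949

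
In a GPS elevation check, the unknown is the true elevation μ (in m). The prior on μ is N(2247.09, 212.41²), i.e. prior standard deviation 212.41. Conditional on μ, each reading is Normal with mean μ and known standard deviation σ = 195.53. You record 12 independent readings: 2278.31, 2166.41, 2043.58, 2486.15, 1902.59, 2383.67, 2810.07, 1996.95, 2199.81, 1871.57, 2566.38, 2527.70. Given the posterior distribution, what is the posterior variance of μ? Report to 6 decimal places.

2975.858782

For Normal data with known variance σ², a Normal(μ₀, σ₀²) prior on μ is conjugate. Posterior precision = 1/σ₀² + n/σ²; posterior mean is the precision-weighted average of μ₀ and x̄.
σ₀² = 212.41² = 45118.0081, σ² = 195.53² = 38231.9809; σ² + n·σ₀² = 38231.9809 + 12·45118.0081 = 579648.0781.
Posterior precision = 1/σ₀² + n/σ² = 1/45118.0081 + 12/38231.9809 = (σ² + n·σ₀²)/(σ₀²σ²) = 579648.0781/(45118.0081·38231.9809); posterior variance σₙ² = σ₀²σ²/(σ² + n·σ₀²) = 45118.0081·38231.9809/579648.0781 = 2975.858782.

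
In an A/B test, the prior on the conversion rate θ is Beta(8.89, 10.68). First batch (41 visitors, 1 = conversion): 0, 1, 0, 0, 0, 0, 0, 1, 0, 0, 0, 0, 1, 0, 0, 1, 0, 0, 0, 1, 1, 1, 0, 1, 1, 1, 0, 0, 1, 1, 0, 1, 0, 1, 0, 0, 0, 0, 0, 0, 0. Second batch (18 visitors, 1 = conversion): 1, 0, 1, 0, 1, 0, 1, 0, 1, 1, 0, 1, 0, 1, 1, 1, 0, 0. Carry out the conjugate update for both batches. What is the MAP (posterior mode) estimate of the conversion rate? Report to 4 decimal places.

The Beta prior is conjugate to a Binomial/Bernoulli likelihood; the update adds successes to α and failures to β.
After batch 1: Beta(8.89+14, 10.68+27) = Beta(22.89, 37.68).
After batch 2: Beta(22.89+10, 37.68+8) = Beta(32.89, 45.68).
Mode of Beta(a,b) for a,b>1 is (a−1)/(a+b−2) = 31.89/76.57 = 0.4165.

0.4165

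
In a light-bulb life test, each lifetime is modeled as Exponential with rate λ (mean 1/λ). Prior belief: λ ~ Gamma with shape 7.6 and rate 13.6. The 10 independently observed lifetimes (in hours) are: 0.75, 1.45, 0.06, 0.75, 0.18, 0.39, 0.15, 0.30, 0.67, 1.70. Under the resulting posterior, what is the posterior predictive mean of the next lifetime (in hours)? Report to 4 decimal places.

1.2048

With a Gamma(shape α, rate β) prior on the exponential rate λ, the posterior after n observations with total T = Σxᵢ is Gamma(α+n, β+T).
Sum of observations T = 6.40 hours; n = 10.
Posterior: Gamma(7.6+10, 13.6+6.40) = Gamma(17.6, 20.00).
The predictive distribution for the next observation is Lomax; its mean is β/(α−1) = 20.00/16.6 = 1.2048.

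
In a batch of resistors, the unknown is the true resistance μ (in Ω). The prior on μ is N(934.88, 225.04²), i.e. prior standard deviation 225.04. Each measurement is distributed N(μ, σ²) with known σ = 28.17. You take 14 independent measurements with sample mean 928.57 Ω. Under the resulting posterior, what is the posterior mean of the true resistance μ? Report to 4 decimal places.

928.5771

For Normal data with known variance σ², a Normal(μ₀, σ₀²) prior on μ is conjugate. Posterior precision = 1/σ₀² + n/σ²; posterior mean is the precision-weighted average of μ₀ and x̄.
n·x̄ = 14·928.57 = 12999.98.
σ₀² = 225.04² = 50643.0016, σ² = 28.17² = 793.5489; σ² + n·σ₀² = 793.5489 + 14·50643.0016 = 709795.5713.
Posterior mean = (μ₀/σ₀² + n·x̄/σ²)/(1/σ₀² + n/σ²) = (σ²·μ₀ + σ₀²·n·x̄)/(σ² + n·σ₀²) = (793.5489·934.88 + 50643.0016·12999.98)/709795.5713 = 659099880.9356/709795.5713 = 928.5771.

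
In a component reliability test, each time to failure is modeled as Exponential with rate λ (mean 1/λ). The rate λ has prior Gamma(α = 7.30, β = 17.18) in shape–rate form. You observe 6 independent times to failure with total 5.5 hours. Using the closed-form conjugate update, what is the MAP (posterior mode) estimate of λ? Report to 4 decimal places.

With a Gamma(shape α, rate β) prior on the exponential rate λ, the posterior after n observations with total T = Σxᵢ is Gamma(α+n, β+T).
Posterior: Gamma(7.30+6, 17.18+5.5) = Gamma(13.30, 22.68).
Mode = (α−1)/β = 0.5423.

0.5423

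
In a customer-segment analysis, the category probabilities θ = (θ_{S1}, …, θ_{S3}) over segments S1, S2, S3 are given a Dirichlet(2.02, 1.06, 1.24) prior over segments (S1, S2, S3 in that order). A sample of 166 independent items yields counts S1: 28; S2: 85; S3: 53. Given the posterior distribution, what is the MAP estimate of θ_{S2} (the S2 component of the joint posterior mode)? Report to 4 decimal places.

The Dirichlet prior is conjugate to the Multinomial likelihood: each posterior αⱼ = prior αⱼ + observed count nⱼ.
Posterior concentration: (30.02, 86.06, 54.24), total = 170.32.
Joint mode component: (α_{S2}−1)/(Σα−K) = 85.06/167.32 = 0.5084.

0.5084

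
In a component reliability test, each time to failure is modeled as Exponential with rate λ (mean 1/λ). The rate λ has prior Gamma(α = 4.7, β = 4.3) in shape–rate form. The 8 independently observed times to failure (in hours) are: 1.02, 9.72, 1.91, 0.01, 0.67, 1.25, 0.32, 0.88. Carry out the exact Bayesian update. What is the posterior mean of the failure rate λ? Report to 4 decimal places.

With a Gamma(shape α, rate β) prior on the exponential rate λ, the posterior after n observations with total T = Σxᵢ is Gamma(α+n, β+T).
Sum of observations T = 15.78 hours; n = 8.
Posterior: Gamma(4.7+8, 4.3+15.78) = Gamma(12.7, 20.08).
Posterior mean of λ = α/β = 12.7/20.08 = 0.6325.

0.6325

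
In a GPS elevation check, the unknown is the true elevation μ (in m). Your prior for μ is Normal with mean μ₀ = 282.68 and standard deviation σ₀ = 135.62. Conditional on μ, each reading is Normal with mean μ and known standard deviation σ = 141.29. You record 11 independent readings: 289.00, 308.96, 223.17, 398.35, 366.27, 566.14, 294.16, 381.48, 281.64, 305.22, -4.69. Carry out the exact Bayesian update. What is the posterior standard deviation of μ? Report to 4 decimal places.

40.6426

For Normal data with known variance σ², a Normal(μ₀, σ₀²) prior on μ is conjugate. Posterior precision = 1/σ₀² + n/σ²; posterior mean is the precision-weighted average of μ₀ and x̄.
σ₀² = 135.62² = 18392.7844, σ² = 141.29² = 19962.8641; σ² + n·σ₀² = 19962.8641 + 11·18392.7844 = 222283.4925.
Posterior precision = 1/σ₀² + n/σ² = 1/18392.7844 + 11/19962.8641 = (σ² + n·σ₀²)/(σ₀²σ²) = 222283.4925/(18392.7844·19962.8641); posterior variance σₙ² = σ₀²σ²/(σ² + n·σ₀²) = 18392.7844·19962.8641/222283.4925 = 1651.821515.
Posterior SD = √σₙ² = √(18392.7844·19962.8641/222283.4925) = 40.6426.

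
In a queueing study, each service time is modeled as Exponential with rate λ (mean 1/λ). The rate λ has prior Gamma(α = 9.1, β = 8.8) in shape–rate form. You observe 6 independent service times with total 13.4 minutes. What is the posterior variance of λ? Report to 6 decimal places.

0.030639

With a Gamma(shape α, rate β) prior on the exponential rate λ, the posterior after n observations with total T = Σxᵢ is Gamma(α+n, β+T).
Posterior: Gamma(9.1+6, 8.8+13.4) = Gamma(15.1, 22.2).
Var = α/β² = 0.030639.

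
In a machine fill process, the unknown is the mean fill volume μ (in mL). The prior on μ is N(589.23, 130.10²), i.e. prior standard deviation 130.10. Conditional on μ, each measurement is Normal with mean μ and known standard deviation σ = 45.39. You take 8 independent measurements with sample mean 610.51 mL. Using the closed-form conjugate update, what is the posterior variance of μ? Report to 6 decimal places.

253.671861

For Normal data with known variance σ², a Normal(μ₀, σ₀²) prior on μ is conjugate. Posterior precision = 1/σ₀² + n/σ²; posterior mean is the precision-weighted average of μ₀ and x̄.
σ₀² = 130.10² = 16926.01, σ² = 45.39² = 2060.2521; σ² + n·σ₀² = 2060.2521 + 8·16926.01 = 137468.3321.
Posterior precision = 1/σ₀² + n/σ² = 1/16926.01 + 8/2060.2521 = (σ² + n·σ₀²)/(σ₀²σ²) = 137468.3321/(16926.01·2060.2521); posterior variance σₙ² = σ₀²σ²/(σ² + n·σ₀²) = 16926.01·2060.2521/137468.3321 = 253.671861.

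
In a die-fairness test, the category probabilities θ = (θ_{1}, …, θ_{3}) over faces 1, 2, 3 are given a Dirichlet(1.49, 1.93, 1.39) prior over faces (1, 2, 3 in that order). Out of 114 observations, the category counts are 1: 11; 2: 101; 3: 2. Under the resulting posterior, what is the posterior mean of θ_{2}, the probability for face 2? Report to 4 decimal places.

The Dirichlet prior is conjugate to the Multinomial likelihood: each posterior αⱼ = prior αⱼ + observed count nⱼ.
Posterior concentration: (12.49, 102.93, 3.39), total = 118.81.
E[θ_{2}|data] = α_{2}/Σα = 102.93/118.81 = 0.8663.

0.8663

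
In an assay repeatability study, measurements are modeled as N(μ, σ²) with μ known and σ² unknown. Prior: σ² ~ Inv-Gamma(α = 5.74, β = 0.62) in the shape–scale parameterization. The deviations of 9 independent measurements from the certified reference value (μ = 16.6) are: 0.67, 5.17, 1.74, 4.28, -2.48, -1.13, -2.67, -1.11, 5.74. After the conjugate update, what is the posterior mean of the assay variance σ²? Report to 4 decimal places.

With known mean μ and an Inverse-Gamma(α, β) prior on σ², the Normal likelihood is conjugate: posterior is Inv-Gamma(α + n/2, β + Σ(xᵢ−μ)²/2).
Σ(xᵢ−μ)² = (0.67)² + (5.17)² + (1.74)² + (4.28)² + (-2.48)² + (-1.13)² + (-2.67)² + (-1.11)² + (5.74)² = 97.2597.
Posterior: Inv-Gamma(5.74 + 9/2, 0.62 + 97.2597/2) = Inv-Gamma(10.24, 49.24985).
E[σ²|data] = β/(α−1) = 49.24985/9.24 = 5.3301.

5.3301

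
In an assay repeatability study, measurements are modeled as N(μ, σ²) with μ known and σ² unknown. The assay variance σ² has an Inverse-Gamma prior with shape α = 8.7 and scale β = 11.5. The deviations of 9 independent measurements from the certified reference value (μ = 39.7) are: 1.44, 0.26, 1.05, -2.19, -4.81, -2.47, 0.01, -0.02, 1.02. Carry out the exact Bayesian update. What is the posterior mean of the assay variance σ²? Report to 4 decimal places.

With known mean μ and an Inverse-Gamma(α, β) prior on σ², the Normal likelihood is conjugate: posterior is Inv-Gamma(α + n/2, β + Σ(xᵢ−μ)²/2).
Σ(xᵢ−μ)² = (1.44)² + (0.26)² + (1.05)² + (-2.19)² + (-4.81)² + (-2.47)² + (0.01)² + (-0.02)² + (1.02)² = 38.3177.
Posterior: Inv-Gamma(8.7 + 9/2, 11.5 + 38.3177/2) = Inv-Gamma(13.20, 30.65885).
E[σ²|data] = β/(α−1) = 30.65885/12.20 = 2.5130.

2.5130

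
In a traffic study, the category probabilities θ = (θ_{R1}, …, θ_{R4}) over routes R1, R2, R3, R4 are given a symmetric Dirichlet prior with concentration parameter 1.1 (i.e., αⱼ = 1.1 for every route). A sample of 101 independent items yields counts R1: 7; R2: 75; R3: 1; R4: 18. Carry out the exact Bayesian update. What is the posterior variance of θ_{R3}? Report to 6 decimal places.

0.000184

The Dirichlet prior is conjugate to the Multinomial likelihood: each posterior αⱼ = prior αⱼ + observed count nⱼ.
Posterior concentration: (8.1, 76.1, 2.1, 19.1), total = 105.4.
Var[θ_j] = α_j(Σα−α_j)/((Σα)²(Σα+1)) = 2.1·103.3/(105.4²·106.4) = 0.000184.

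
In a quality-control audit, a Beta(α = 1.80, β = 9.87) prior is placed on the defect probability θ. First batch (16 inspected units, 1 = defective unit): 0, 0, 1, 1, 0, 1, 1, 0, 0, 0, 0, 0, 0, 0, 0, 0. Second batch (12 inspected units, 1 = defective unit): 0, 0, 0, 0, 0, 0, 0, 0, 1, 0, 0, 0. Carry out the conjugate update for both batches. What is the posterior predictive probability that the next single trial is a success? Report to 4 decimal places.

0.1714

The Beta prior is conjugate to a Binomial/Bernoulli likelihood; the update adds successes to α and failures to β.
After batch 1: Beta(1.80+4, 9.87+12) = Beta(5.80, 21.87).
After batch 2: Beta(5.80+1, 21.87+11) = Beta(6.80, 32.87).
For a single future Bernoulli trial, P(success | data) = α/(α+β) = 0.1714.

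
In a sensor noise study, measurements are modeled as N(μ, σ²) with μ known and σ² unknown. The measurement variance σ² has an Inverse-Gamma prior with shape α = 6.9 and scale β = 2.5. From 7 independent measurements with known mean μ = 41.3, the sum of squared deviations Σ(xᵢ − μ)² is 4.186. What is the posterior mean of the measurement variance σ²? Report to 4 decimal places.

With known mean μ and an Inverse-Gamma(α, β) prior on σ², the Normal likelihood is conjugate: posterior is Inv-Gamma(α + n/2, β + Σ(xᵢ−μ)²/2).
Posterior: Inv-Gamma(6.9 + 7/2, 2.5 + 4.186/2) = Inv-Gamma(10.40, 4.5930).
E[σ²|data] = β/(α−1) = 4.5930/9.40 = 0.4886.

0.4886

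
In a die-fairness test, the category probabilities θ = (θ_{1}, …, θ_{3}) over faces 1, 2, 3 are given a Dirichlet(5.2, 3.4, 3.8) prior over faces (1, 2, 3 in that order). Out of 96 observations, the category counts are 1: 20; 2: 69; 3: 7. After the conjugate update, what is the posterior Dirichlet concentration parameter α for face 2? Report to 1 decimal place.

72.4

The Dirichlet prior is conjugate to the Multinomial likelihood: each posterior αⱼ = prior αⱼ + observed count nⱼ.
Posterior concentration: (25.2, 72.4, 10.8), total = 108.4.
α_{2} = 3.4 + 69 = 72.4.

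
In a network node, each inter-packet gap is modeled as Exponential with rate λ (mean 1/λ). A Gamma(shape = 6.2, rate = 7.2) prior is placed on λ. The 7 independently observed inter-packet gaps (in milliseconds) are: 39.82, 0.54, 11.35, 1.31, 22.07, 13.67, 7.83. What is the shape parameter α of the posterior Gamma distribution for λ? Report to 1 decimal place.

13.2

With a Gamma(shape α, rate β) prior on the exponential rate λ, the posterior after n observations with total T = Σxᵢ is Gamma(α+n, β+T).
Sum of observations T = 96.59 milliseconds; n = 7.
Posterior: Gamma(6.2+7, 7.2+96.59) = Gamma(13.2, 103.79).
Posterior α = 13.2.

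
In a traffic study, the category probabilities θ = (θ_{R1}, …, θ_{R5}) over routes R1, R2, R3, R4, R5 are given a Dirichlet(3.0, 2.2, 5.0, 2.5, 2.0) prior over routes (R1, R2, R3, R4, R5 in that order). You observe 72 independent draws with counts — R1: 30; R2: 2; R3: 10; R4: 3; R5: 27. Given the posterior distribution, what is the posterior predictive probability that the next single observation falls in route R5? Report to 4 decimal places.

0.3345

The Dirichlet prior is conjugate to the Multinomial likelihood: each posterior αⱼ = prior αⱼ + observed count nⱼ.
Posterior concentration: (33.0, 4.2, 15.0, 5.5, 29.0), total = 86.7.
P(next = R5 | data) = α_{R5}/Σα = 0.3345.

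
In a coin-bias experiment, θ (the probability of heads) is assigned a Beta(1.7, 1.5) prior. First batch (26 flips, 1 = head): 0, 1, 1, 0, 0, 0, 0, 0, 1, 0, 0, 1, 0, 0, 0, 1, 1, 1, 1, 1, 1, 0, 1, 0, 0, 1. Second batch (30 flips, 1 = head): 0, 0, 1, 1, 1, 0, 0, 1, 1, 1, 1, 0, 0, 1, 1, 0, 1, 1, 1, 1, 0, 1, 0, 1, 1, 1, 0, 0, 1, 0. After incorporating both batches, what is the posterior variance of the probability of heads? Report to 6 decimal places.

0.004132

The Beta prior is conjugate to a Binomial/Bernoulli likelihood; the update adds successes to α and failures to β.
After batch 1: Beta(1.7+12, 1.5+14) = Beta(13.7, 15.5).
After batch 2: Beta(13.7+18, 15.5+12) = Beta(31.7, 27.5).
Var = αβ/((α+β)²(α+β+1)) = 31.7·27.5/(59.2²·60.2) = 0.004132.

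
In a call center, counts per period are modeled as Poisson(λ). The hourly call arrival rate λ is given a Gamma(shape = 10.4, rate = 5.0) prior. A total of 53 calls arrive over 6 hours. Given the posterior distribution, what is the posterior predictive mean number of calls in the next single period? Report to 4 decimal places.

5.7636

With a Gamma(shape α, rate β) prior, the Poisson likelihood is conjugate: the posterior is Gamma(α + ΣXᵢ, β + n).
Posterior: Gamma(α+S, β+n) = Gamma(10.4+53, 5.0+6) = Gamma(63.4, 11.0).
The predictive distribution for one future period is NegBinom with mean α/β = 5.7636.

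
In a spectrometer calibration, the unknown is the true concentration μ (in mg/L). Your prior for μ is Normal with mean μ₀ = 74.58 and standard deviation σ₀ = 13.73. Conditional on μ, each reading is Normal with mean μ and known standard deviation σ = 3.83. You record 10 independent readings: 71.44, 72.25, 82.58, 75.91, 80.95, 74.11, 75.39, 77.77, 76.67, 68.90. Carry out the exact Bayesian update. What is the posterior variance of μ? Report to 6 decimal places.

For Normal data with known variance σ², a Normal(μ₀, σ₀²) prior on μ is conjugate. Posterior precision = 1/σ₀² + n/σ²; posterior mean is the precision-weighted average of μ₀ and x̄.
σ₀² = 13.73² = 188.5129, σ² = 3.83² = 14.6689; σ² + n·σ₀² = 14.6689 + 10·188.5129 = 1899.7979.
Posterior precision = 1/σ₀² + n/σ² = 1/188.5129 + 10/14.6689 = (σ² + n·σ₀²)/(σ₀²σ²) = 1899.7979/(188.5129·14.6689); posterior variance σₙ² = σ₀²σ²/(σ² + n·σ₀²) = 188.5129·14.6689/1899.7979 = 1.455564.

1.455564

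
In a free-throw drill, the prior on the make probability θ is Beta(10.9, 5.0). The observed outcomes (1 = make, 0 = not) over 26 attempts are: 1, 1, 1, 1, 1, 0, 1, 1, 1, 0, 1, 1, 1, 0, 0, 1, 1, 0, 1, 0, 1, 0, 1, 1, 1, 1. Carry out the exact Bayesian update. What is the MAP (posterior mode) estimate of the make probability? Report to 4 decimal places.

0.7243

The Beta prior is conjugate to a Binomial/Bernoulli likelihood; the update adds successes to α and failures to β.
Posterior: Beta(α+k, β+n−k) = Beta(10.9+19, 5.0+7) = Beta(29.9, 12.0).
Mode of Beta(a,b) for a,b>1 is (a−1)/(a+b−2) = 28.9/39.9 = 0.7243.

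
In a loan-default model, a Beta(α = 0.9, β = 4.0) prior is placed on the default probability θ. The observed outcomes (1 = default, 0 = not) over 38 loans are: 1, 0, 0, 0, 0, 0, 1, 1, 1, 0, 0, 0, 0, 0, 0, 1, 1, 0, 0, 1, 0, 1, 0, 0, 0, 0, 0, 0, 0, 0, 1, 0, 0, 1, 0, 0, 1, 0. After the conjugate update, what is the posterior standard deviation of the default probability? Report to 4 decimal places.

0.0676

The Beta prior is conjugate to a Binomial/Bernoulli likelihood; the update adds successes to α and failures to β.
Posterior: Beta(α+k, β+n−k) = Beta(0.9+11, 4.0+27) = Beta(11.9, 31.0).
Var = αβ/((α+β)²(α+β+1)) = 11.9·31.0/(42.9²·43.9) = 0.00456593; SD = √0.00456593 = 0.0676.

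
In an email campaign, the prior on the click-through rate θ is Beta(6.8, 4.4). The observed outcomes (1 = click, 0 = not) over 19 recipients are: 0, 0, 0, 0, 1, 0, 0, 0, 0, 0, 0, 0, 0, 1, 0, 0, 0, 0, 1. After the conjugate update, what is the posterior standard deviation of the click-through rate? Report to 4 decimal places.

0.0838

The Beta prior is conjugate to a Binomial/Bernoulli likelihood; the update adds successes to α and failures to β.
Posterior: Beta(α+k, β+n−k) = Beta(6.8+3, 4.4+16) = Beta(9.8, 20.4).
Var = αβ/((α+β)²(α+β+1)) = 9.8·20.4/(30.2²·31.2) = 0.00702567; SD = √0.00702567 = 0.0838.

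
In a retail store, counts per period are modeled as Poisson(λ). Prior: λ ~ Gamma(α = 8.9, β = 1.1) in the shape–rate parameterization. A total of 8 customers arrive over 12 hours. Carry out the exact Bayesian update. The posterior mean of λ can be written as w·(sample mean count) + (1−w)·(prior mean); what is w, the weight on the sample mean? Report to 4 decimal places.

With a Gamma(shape α, rate β) prior, the Poisson likelihood is conjugate: the posterior is Gamma(α + ΣXᵢ, β + n).
Posterior mean = (α₀+S)/(β₀+n) = [n/(β₀+n)]·(S/n) + [β₀/(β₀+n)]·(α₀/β₀), so only n and β₀ enter the weight.
Weight on data w = n/(β₀+n) = 12/(1.1+12) = 12/13.1 = 0.9160.

0.9160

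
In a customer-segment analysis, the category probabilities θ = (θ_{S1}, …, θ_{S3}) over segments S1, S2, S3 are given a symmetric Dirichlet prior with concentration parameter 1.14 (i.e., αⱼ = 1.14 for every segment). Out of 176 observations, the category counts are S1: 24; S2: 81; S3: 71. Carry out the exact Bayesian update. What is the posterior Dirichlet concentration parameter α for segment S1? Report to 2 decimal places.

The Dirichlet prior is conjugate to the Multinomial likelihood: each posterior αⱼ = prior αⱼ + observed count nⱼ.
Posterior concentration: (25.14, 82.14, 72.14), total = 179.42.
α_{S1} = 1.14 + 24 = 25.14.

25.14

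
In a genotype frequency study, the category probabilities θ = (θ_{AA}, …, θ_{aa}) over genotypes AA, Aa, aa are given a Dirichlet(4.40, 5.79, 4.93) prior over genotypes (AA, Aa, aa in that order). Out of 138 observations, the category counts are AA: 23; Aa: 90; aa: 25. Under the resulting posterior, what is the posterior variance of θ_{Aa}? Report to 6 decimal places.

The Dirichlet prior is conjugate to the Multinomial likelihood: each posterior αⱼ = prior αⱼ + observed count nⱼ.
Posterior concentration: (27.40, 95.79, 29.93), total = 153.12.
Var[θ_j] = α_j(Σα−α_j)/((Σα)²(Σα+1)) = 95.79·57.33/(153.12²·154.12) = 0.001520.

0.001520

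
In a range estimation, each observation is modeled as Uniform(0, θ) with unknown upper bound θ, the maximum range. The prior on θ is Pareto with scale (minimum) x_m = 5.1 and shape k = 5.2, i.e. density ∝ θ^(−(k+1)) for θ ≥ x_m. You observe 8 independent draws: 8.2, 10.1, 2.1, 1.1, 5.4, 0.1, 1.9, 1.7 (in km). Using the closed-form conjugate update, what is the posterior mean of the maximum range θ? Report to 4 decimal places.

A Pareto(scale x_m, shape k) prior on the upper bound θ of Uniform(0, θ) is conjugate: posterior is Pareto(max(x_m, max xᵢ), k + n).
Sample maximum = 10.1; prior scale x_m = 5.1 → posterior scale = max = 10.1.
Posterior shape = 5.2 + 8 = 13.2.
E[θ|data] = k·x_m/(k−1) = 13.2·10.1/12.2 = 10.9279.

10.9279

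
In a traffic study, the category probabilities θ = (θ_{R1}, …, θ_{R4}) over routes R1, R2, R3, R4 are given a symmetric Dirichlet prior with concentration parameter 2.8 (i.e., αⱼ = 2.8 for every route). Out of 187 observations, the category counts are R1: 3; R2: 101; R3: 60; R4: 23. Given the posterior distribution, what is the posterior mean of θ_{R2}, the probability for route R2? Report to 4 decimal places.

0.5237

The Dirichlet prior is conjugate to the Multinomial likelihood: each posterior αⱼ = prior αⱼ + observed count nⱼ.
Posterior concentration: (5.8, 103.8, 62.8, 25.8), total = 198.2.
E[θ_{R2}|data] = α_{R2}/Σα = 103.8/198.2 = 0.5237.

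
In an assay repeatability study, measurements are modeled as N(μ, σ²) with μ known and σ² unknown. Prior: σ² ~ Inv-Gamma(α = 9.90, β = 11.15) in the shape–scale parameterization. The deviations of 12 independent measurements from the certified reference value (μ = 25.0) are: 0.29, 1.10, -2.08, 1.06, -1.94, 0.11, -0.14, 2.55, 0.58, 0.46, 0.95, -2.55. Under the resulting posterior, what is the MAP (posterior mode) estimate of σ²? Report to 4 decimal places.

1.3993

With known mean μ and an Inverse-Gamma(α, β) prior on σ², the Normal likelihood is conjugate: posterior is Inv-Gamma(α + n/2, β + Σ(xᵢ−μ)²/2).
Σ(xᵢ−μ)² = (0.29)² + (1.10)² + (-2.08)² + (1.06)² + (-1.94)² + (0.11)² + (-0.14)² + (2.55)² + (0.58)² + (0.46)² + (0.95)² + (-2.55)² = 24.9949.
Posterior: Inv-Gamma(9.90 + 12/2, 11.15 + 24.9949/2) = Inv-Gamma(15.90, 23.64745).
Mode = β/(α+1) = 23.64745/16.90 = 1.3993.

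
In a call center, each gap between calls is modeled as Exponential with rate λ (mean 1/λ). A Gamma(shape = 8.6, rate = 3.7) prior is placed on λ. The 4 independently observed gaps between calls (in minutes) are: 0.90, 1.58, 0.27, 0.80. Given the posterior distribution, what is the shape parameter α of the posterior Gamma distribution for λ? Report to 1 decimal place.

With a Gamma(shape α, rate β) prior on the exponential rate λ, the posterior after n observations with total T = Σxᵢ is Gamma(α+n, β+T).
Sum of observations T = 3.55 minutes; n = 4.
Posterior: Gamma(8.6+4, 3.7+3.55) = Gamma(12.6, 7.25).
Posterior α = 12.6.

12.6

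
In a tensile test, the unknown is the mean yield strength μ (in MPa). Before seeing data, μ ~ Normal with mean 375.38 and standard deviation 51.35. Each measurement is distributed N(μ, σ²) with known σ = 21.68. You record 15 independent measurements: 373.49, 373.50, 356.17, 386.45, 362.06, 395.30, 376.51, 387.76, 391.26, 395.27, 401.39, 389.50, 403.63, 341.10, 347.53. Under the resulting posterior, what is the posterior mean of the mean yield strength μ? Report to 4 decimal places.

For Normal data with known variance σ², a Normal(μ₀, σ₀²) prior on μ is conjugate. Posterior precision = 1/σ₀² + n/σ²; posterior mean is the precision-weighted average of μ₀ and x̄.
Σxᵢ = 373.49 + 373.50 + 356.17 + 386.45 + 362.06 + 395.30 + 376.51 + 387.76 + 391.26 + 395.27 + 401.39 + 389.50 + 403.63 + 341.10 + 347.53 = 5680.92, so n·x̄ = 5680.92.
σ₀² = 51.35² = 2636.8225, σ² = 21.68² = 470.0224; σ² + n·σ₀² = 470.0224 + 15·2636.8225 = 40022.3599.
Posterior mean = (μ₀/σ₀² + n·x̄/σ²)/(1/σ₀² + n/σ²) = (σ²·μ₀ + σ₀²·n·x̄)/(σ² + n·σ₀²) = (470.0224·375.38 + 2636.8225·5680.92)/40022.3599 = 15156014.685212/40022.3599 = 378.6887.

378.6887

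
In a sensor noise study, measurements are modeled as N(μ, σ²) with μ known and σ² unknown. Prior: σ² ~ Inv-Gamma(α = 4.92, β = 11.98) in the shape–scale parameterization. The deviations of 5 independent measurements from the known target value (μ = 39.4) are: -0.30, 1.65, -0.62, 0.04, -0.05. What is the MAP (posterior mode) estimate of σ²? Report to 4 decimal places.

With known mean μ and an Inverse-Gamma(α, β) prior on σ², the Normal likelihood is conjugate: posterior is Inv-Gamma(α + n/2, β + Σ(xᵢ−μ)²/2).
Σ(xᵢ−μ)² = (-0.30)² + (1.65)² + (-0.62)² + (0.04)² + (-0.05)² = 3.2010.
Posterior: Inv-Gamma(4.92 + 5/2, 11.98 + 3.2010/2) = Inv-Gamma(7.42, 13.58050).
Mode = β/(α+1) = 13.58050/8.42 = 1.6129.

1.6129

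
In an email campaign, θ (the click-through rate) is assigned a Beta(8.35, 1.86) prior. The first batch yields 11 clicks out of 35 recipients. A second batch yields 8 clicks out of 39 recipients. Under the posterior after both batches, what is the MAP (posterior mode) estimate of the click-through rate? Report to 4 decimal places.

The Beta prior is conjugate to a Binomial/Bernoulli likelihood; the update adds successes to α and failures to β.
After batch 1: Beta(8.35+11, 1.86+24) = Beta(19.35, 25.86).
After batch 2: Beta(19.35+8, 25.86+31) = Beta(27.35, 56.86).
Mode of Beta(a,b) for a,b>1 is (a−1)/(a+b−2) = 26.35/82.21 = 0.3205.

0.3205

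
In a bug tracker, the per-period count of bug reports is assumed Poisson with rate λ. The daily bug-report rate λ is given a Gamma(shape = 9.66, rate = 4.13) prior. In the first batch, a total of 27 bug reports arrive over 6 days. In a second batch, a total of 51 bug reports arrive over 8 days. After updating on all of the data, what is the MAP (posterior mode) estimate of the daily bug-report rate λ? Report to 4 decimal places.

4.7799

With a Gamma(shape α, rate β) prior, the Poisson likelihood is conjugate: the posterior is Gamma(α + ΣXᵢ, β + n).
After batch 1: Gamma(α+S, β+n) = Gamma(9.66+27, 4.13+6) = Gamma(36.66, 10.13).
After batch 2: Gamma(α+S, β+n) = Gamma(36.66+51, 10.13+8) = Gamma(87.66, 18.13).
Mode of Gamma(α,β) for α≥1 is (α−1)/β = 86.66/18.13 = 4.7799.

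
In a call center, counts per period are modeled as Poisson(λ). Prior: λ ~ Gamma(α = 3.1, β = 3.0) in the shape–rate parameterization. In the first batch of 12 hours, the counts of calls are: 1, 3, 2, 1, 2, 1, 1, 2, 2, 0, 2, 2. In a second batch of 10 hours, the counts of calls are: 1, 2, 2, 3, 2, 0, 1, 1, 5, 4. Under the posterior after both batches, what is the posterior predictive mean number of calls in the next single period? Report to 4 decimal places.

With a Gamma(shape α, rate β) prior, the Poisson likelihood is conjugate: the posterior is Gamma(α + ΣXᵢ, β + n).
Batch 1: sum of counts S = 19 over n = 12 hours.
After batch 1: Gamma(α+S, β+n) = Gamma(3.1+19, 3.0+12) = Gamma(22.1, 15.0).
Batch 2: sum of counts S = 21 over n = 10 hours.
After batch 2: Gamma(α+S, β+n) = Gamma(22.1+21, 15.0+10) = Gamma(43.1, 25.0).
The predictive distribution for one future period is NegBinom with mean α/β = 1.7240.

1.7240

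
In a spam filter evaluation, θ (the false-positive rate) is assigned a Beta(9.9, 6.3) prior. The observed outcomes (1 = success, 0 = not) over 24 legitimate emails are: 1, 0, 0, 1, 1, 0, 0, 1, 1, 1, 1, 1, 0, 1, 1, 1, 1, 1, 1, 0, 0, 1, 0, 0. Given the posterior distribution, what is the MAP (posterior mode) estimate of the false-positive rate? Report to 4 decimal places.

0.6257

The Beta prior is conjugate to a Binomial/Bernoulli likelihood; the update adds successes to α and failures to β.
Posterior: Beta(α+k, β+n−k) = Beta(9.9+15, 6.3+9) = Beta(24.9, 15.3).
Mode of Beta(a,b) for a,b>1 is (a−1)/(a+b−2) = 23.9/38.2 = 0.6257.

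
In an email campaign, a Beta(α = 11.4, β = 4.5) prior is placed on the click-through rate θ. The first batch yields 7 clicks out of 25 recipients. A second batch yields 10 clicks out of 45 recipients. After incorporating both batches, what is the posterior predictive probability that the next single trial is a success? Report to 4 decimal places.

The Beta prior is conjugate to a Binomial/Bernoulli likelihood; the update adds successes to α and failures to β.
After batch 1: Beta(11.4+7, 4.5+18) = Beta(18.4, 22.5).
After batch 2: Beta(18.4+10, 22.5+35) = Beta(28.4, 57.5).
For a single future Bernoulli trial, P(success | data) = α/(α+β) = 0.3306.

0.3306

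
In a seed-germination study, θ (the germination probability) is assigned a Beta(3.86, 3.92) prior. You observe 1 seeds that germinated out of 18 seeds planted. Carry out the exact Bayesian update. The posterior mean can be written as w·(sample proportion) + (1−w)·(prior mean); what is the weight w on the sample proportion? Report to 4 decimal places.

The Beta prior is conjugate to a Binomial/Bernoulli likelihood; the update adds successes to α and failures to β.
Posterior mean = (α₀+k)/(α₀+β₀+n) = [n/(α₀+β₀+n)]·(k/n) + [(α₀+β₀)/(α₀+β₀+n)]·α₀/(α₀+β₀), so only n and the prior enter the weight.
The weight on the data is w = n/(α₀+β₀+n) = 18/(3.86+3.92+18) = 18/25.78 = 0.6982.

0.6982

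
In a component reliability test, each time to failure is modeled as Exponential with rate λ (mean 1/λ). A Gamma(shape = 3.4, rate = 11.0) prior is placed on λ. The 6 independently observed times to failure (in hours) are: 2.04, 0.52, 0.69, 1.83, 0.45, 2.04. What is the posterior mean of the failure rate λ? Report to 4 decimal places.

0.5062

With a Gamma(shape α, rate β) prior on the exponential rate λ, the posterior after n observations with total T = Σxᵢ is Gamma(α+n, β+T).
Sum of observations T = 7.57 hours; n = 6.
Posterior: Gamma(3.4+6, 11.0+7.57) = Gamma(9.4, 18.57).
Posterior mean of λ = α/β = 9.4/18.57 = 0.5062.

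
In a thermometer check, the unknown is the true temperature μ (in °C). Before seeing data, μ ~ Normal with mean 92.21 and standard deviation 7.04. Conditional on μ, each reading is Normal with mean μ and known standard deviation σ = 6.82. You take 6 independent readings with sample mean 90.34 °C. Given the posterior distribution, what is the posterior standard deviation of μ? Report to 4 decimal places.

2.5891

For Normal data with known variance σ², a Normal(μ₀, σ₀²) prior on μ is conjugate. Posterior precision = 1/σ₀² + n/σ²; posterior mean is the precision-weighted average of μ₀ and x̄.
σ₀² = 7.04² = 49.5616, σ² = 6.82² = 46.5124; σ² + n·σ₀² = 46.5124 + 6·49.5616 = 343.882.
Posterior precision = 1/σ₀² + n/σ² = 1/49.5616 + 6/46.5124 = (σ² + n·σ₀²)/(σ₀²σ²) = 343.882/(49.5616·46.5124); posterior variance σₙ² = σ₀²σ²/(σ² + n·σ₀²) = 49.5616·46.5124/343.882 = 6.703546.
Posterior SD = √σₙ² = √(49.5616·46.5124/343.882) = 2.5891.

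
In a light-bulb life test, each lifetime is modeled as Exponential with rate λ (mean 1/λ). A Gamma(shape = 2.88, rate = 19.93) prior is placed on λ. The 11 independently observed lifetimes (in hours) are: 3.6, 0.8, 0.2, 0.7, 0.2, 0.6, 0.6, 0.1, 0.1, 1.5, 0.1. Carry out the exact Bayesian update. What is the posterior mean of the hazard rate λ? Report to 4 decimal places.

0.4882

With a Gamma(shape α, rate β) prior on the exponential rate λ, the posterior after n observations with total T = Σxᵢ is Gamma(α+n, β+T).
Sum of observations T = 8.5 hours; n = 11.
Posterior: Gamma(2.88+11, 19.93+8.5) = Gamma(13.88, 28.43).
Posterior mean of λ = α/β = 13.88/28.43 = 0.4882.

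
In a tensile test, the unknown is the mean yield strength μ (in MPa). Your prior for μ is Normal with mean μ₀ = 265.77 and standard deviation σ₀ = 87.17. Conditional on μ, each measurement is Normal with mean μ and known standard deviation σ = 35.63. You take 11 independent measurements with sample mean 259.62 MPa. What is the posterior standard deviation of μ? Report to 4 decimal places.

10.6622

For Normal data with known variance σ², a Normal(μ₀, σ₀²) prior on μ is conjugate. Posterior precision = 1/σ₀² + n/σ²; posterior mean is the precision-weighted average of μ₀ and x̄.
σ₀² = 87.17² = 7598.6089, σ² = 35.63² = 1269.4969; σ² + n·σ₀² = 1269.4969 + 11·7598.6089 = 84854.1948.
Posterior precision = 1/σ₀² + n/σ² = 1/7598.6089 + 11/1269.4969 = (σ² + n·σ₀²)/(σ₀²σ²) = 84854.1948/(7598.6089·1269.4969); posterior variance σₙ² = σ₀²σ²/(σ² + n·σ₀²) = 7598.6089·1269.4969/84854.1948 = 113.682187.
Posterior SD = √σₙ² = √(7598.6089·1269.4969/84854.1948) = 10.6622.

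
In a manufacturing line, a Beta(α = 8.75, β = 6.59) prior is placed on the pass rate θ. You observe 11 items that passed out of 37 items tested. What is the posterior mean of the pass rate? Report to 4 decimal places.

0.3773

The Beta prior is conjugate to a Binomial/Bernoulli likelihood; the update adds successes to α and failures to β.
Posterior: Beta(α+k, β+n−k) = Beta(8.75+11, 6.59+26) = Beta(19.75, 32.59).
Posterior mean = α/(α+β) = 19.75/52.34 = 0.3773.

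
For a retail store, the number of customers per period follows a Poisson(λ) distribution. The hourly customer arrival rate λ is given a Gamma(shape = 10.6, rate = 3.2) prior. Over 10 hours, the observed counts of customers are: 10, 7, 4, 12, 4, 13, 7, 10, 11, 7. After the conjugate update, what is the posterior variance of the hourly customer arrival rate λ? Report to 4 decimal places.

0.5487

With a Gamma(shape α, rate β) prior, the Poisson likelihood is conjugate: the posterior is Gamma(α + ΣXᵢ, β + n).
Sum of counts S = 85 over n = 10 hours.
Posterior: Gamma(α+S, β+n) = Gamma(10.6+85, 3.2+10) = Gamma(95.6, 13.2).
Var = α/β² = 95.6/13.2² = 0.5487.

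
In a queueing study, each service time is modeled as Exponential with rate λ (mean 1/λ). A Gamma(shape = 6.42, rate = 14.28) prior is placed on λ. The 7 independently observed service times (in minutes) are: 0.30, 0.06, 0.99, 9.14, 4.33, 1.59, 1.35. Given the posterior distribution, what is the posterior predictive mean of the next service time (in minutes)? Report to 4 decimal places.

With a Gamma(shape α, rate β) prior on the exponential rate λ, the posterior after n observations with total T = Σxᵢ is Gamma(α+n, β+T).
Sum of observations T = 17.76 minutes; n = 7.
Posterior: Gamma(6.42+7, 14.28+17.76) = Gamma(13.42, 32.04).
The predictive distribution for the next observation is Lomax; its mean is β/(α−1) = 32.04/12.42 = 2.5797.

2.5797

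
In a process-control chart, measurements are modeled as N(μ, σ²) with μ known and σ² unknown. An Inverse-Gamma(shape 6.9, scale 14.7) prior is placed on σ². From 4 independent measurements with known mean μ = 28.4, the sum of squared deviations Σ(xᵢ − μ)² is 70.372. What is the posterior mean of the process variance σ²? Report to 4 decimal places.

6.3147

With known mean μ and an Inverse-Gamma(α, β) prior on σ², the Normal likelihood is conjugate: posterior is Inv-Gamma(α + n/2, β + Σ(xᵢ−μ)²/2).
Posterior: Inv-Gamma(6.9 + 4/2, 14.7 + 70.372/2) = Inv-Gamma(8.90, 49.8860).
E[σ²|data] = β/(α−1) = 49.8860/7.90 = 6.3147.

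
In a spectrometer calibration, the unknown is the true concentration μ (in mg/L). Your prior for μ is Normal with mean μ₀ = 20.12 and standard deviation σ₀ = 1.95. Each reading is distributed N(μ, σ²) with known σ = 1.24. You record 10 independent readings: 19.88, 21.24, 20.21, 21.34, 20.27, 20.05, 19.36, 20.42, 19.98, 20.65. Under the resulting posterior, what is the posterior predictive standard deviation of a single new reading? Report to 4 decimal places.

For Normal data with known variance σ², a Normal(μ₀, σ₀²) prior on μ is conjugate. Posterior precision = 1/σ₀² + n/σ²; posterior mean is the precision-weighted average of μ₀ and x̄.
σ₀² = 1.95² = 3.8025, σ² = 1.24² = 1.5376; σ² + n·σ₀² = 1.5376 + 10·3.8025 = 39.5626.
Posterior precision = 1/σ₀² + n/σ² = 1/3.8025 + 10/1.5376 = (σ² + n·σ₀²)/(σ₀²σ²) = 39.5626/(3.8025·1.5376); posterior variance σₙ² = σ₀²σ²/(σ² + n·σ₀²) = 3.8025·1.5376/39.5626 = 0.147784.
Predictive variance for one new observation = σₙ² + σ² = 3.8025·1.5376/39.5626 + 1.5376 = σ²·(σ₀² + 39.5626)/39.5626 = 1.5376·43.3651/39.5626 = 1.685384; SD = √(1.5376·43.3651/39.5626) = 1.2982.

1.2982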